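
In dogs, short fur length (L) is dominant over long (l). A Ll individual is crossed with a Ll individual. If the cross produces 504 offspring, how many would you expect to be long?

Punnett square for Ll × Ll:
Offspring genotypes: 1 LL, 2 Ll, 1 ll
short: 3, long: 1
long: 1 out of 4 → fraction 1/4
Expected count = 1/4 × 504 = 126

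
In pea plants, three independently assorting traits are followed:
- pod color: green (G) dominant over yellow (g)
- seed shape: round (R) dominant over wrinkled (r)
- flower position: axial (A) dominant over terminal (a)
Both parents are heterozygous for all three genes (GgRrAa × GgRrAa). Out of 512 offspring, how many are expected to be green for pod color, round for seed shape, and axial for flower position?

Trihybrid cross: GgRrAa × GgRrAa
Each trait segregates independently with a 3:1 phenotypic ratio, so each gene contributes 3/4 (dominant) or 1/4 (recessive).
Target: green (pod color), round (seed shape), axial (flower position)
Probability = product of independent per-trait probabilities
= 3/4 × 3/4 × 3/4 = 27/64
Expected count = 27/64 × 512 = 216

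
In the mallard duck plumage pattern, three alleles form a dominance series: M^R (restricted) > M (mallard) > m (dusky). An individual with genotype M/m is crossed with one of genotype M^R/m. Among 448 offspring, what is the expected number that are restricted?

Cross: M/m × M^R/m
Allele dominance: M^R > M > m
Offspring genotypes: 1 M^R/M, 1 M/m, 1 M^R/m, 1 m/m
Phenotype counts: 2 restricted, 1 mallard, 1 dusky
restricted: 2 out of 4 → fraction 1/2
Expected count = 1/2 × 448 = 224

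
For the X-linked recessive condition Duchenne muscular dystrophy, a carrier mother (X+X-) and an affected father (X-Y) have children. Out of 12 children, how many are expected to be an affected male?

Cross: X+X- × X-Y
Offspring: 1 X+X-, 1 X+Y, 1 X-X-, 1 X-Y
Probability of an affected male: 1/4
Expected count = 1/4 × 12 = 3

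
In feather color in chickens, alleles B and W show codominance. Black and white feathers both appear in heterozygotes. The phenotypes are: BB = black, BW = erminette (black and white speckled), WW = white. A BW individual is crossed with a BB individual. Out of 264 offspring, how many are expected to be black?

Punnett square for BW × BB:
Offspring genotypes: 2 BB, 2 BW
Phenotype counts: 2 black, 2 erminette (black and white speckled)
black: 2 out of 4 → fraction 1/2
Expected count = 1/2 × 264 = 132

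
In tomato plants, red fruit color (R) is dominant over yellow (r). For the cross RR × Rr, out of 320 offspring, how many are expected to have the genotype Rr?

Punnett square for RR × Rr:
Offspring genotypes: 2 RR, 2 Rr
Total offspring: 4
Count with target: 2
Probability: 2/4 = 1/2
Expected count = 1/2 × 320 = 160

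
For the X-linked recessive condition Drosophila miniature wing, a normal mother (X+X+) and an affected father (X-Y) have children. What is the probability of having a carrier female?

Cross: X+X+ × X-Y
Offspring: 2 X+X-, 2 X+Y
Probability of a carrier female: 2/4 = 1/2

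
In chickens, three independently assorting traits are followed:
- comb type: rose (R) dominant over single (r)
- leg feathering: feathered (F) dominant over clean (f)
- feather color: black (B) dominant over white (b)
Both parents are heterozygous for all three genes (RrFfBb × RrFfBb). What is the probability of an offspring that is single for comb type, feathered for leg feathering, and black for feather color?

Trihybrid cross: RrFfBb × RrFfBb
Each trait segregates independently with a 3:1 phenotypic ratio, so each gene contributes 3/4 (dominant) or 1/4 (recessive).
Target: single (comb type), feathered (leg feathering), black (feather color)
Probability = product of independent per-trait probabilities
= 1/4 × 3/4 × 3/4 = 9/64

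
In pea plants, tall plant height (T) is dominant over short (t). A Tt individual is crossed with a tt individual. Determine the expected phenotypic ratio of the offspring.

Punnett square for Tt × tt:
Offspring genotypes: 2 Tt, 2 tt
tall: 2, short: 2
Ratio: 1:1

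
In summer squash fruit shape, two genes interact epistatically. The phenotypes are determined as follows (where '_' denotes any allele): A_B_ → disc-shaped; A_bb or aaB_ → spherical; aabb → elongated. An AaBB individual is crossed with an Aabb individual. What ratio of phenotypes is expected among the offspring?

Cross: AaBB × Aabb — consider each gene separately:
A gene: Aa × Aa → 1 AA, 2 Aa, 1 aa → 3 A_ : 1 aa (out of 4)
B gene: BB × bb → 4 Bb → 4 B_ (out of 4)
Genotype classes (out of 4 × 4 = 16): A_B_ = 3×4 = 12; aaB_ = 1×4 = 4
Apply the phenotype rules: A_B_ (12) → disc-shaped; aaB_ (4) → spherical
Phenotype counts (out of 16): 12 disc-shaped, 4 spherical
Ratio: 3 disc-shaped : 1 spherical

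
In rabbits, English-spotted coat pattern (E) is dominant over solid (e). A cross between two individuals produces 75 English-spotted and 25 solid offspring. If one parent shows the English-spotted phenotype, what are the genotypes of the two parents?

Observed offspring: 75 English-spotted, 25 solid
The observed ratio simplifies to 3:1. Solid (ee) offspring appear, so each parent must contribute one e allele. The parent stated to show English-spotted carries E, so it is Ee. The other parent is then either Ee or ee: Ee × ee would give a 1:1 split, whereas Ee × Ee gives 3:1 — matching the data. So both parents are heterozygous (Ee × Ee).
Parent genotypes: Ee × Ee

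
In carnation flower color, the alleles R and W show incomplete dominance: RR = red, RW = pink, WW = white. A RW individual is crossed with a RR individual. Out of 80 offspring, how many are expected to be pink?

Punnett square for RW × RR:
Offspring genotypes: 2 RR, 2 RW
Phenotype counts: 2 red, 2 pink
pink: 2 out of 4 → fraction 1/2
Expected count = 1/2 × 80 = 40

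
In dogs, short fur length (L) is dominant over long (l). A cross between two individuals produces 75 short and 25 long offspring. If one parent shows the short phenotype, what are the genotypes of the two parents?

Observed offspring: 75 short, 25 long
The observed ratio simplifies to 3:1. Long (ll) offspring appear, so each parent must contribute one l allele. The parent stated to show short carries L, so it is Ll. The other parent is then either Ll or ll: Ll × ll would give a 1:1 split, whereas Ll × Ll gives 3:1 — matching the data. So both parents are heterozygous (Ll × Ll).
Parent genotypes: Ll × Ll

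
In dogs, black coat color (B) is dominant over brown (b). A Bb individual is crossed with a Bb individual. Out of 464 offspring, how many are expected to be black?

Punnett square for Bb × Bb:
Offspring genotypes: 1 BB, 2 Bb, 1 bb
black: 3, brown: 1
black: 3 out of 4 → fraction 3/4
Expected count = 3/4 × 464 = 348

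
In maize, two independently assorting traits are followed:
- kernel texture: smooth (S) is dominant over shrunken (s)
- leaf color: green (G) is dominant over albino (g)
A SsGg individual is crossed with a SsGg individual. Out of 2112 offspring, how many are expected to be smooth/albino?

Dihybrid cross SsGg × SsGg — consider each gene separately:
kernel texture: Ss × Ss → 1 SS, 2 Ss, 1 ss → 3 S_ : 1 ss (out of 4)
leaf color: Gg × Gg → 1 GG, 2 Gg, 1 gg → 3 G_ : 1 gg (out of 4)
Combine (counts out of 4 × 4 = 16): smooth/green (S_G_) = 3×3 = 9; smooth/albino (S_gg) = 3×1 = 3; shrunken/green (ssG_) = 1×3 = 3; shrunken/albino (ssgg) = 1×1 = 1
Phenotype counts (out of 16): 9 smooth/green, 3 smooth/albino, 3 shrunken/green, 1 shrunken/albino
smooth/albino: 3 out of 16 → fraction 3/16
Expected count = 3/16 × 2112 = 396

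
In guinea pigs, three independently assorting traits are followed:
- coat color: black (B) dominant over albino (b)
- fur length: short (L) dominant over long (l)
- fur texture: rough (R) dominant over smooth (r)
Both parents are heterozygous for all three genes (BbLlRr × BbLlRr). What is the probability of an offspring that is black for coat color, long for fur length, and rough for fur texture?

Trihybrid cross: BbLlRr × BbLlRr
Each trait segregates independently with a 3:1 phenotypic ratio, so each gene contributes 3/4 (dominant) or 1/4 (recessive).
Target: black (coat color), long (fur length), rough (fur texture)
Probability = product of independent per-trait probabilities
= 3/4 × 1/4 × 3/4 = 9/64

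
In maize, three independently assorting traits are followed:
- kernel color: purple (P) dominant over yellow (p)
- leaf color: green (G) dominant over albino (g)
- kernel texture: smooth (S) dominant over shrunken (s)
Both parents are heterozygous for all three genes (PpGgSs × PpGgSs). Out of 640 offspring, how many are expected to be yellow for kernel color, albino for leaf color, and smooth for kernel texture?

Trihybrid cross: PpGgSs × PpGgSs
Each trait segregates independently with a 3:1 phenotypic ratio, so each gene contributes 3/4 (dominant) or 1/4 (recessive).
Target: yellow (kernel color), albino (leaf color), smooth (kernel texture)
Probability = product of independent per-trait probabilities
= 1/4 × 1/4 × 3/4 = 3/64
Expected count = 3/64 × 640 = 30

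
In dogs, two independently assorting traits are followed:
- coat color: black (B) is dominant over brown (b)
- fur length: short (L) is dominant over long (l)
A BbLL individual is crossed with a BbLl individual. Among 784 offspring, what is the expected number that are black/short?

Dihybrid cross BbLL × BbLl — consider each gene separately:
coat color: Bb × Bb → 1 BB, 2 Bb, 1 bb → 3 B_ : 1 bb (out of 4)
fur length: LL × Ll → 2 LL, 2 Ll → 4 L_ (out of 4)
Combine (counts out of 4 × 4 = 16): black/short (B_L_) = 3×4 = 12; brown/short (bbL_) = 1×4 = 4
Phenotype counts (out of 16): 12 black/short, 4 brown/short
black/short: 12 out of 16 → fraction 3/4
Expected count = 3/4 × 784 = 588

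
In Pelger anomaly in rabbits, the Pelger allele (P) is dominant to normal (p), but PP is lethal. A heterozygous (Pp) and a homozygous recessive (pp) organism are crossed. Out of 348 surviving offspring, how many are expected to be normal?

Cross: Pp × pp
Punnett square offspring (before lethality): 2 Pp, 2 pp
No PP offspring are produced in this cross.
normal: 2 out of 4 → fraction 1/2
Expected count = 1/2 × 348 = 174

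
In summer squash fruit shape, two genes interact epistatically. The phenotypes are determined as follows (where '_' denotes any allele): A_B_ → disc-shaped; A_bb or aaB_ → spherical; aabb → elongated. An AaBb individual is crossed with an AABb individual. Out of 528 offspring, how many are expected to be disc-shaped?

Cross: AaBb × AABb — consider each gene separately:
A gene: Aa × AA → 2 AA, 2 Aa → 4 A_ (out of 4)
B gene: Bb × Bb → 1 BB, 2 Bb, 1 bb → 3 B_ : 1 bb (out of 4)
Genotype classes (out of 4 × 4 = 16): A_B_ = 4×3 = 12; A_bb = 4×1 = 4
Apply the phenotype rules: A_B_ (12) → disc-shaped; A_bb (4) → spherical
Phenotype counts (out of 16): 12 disc-shaped, 4 spherical
disc-shaped: 12 out of 16 → fraction 3/4
Expected count = 3/4 × 528 = 396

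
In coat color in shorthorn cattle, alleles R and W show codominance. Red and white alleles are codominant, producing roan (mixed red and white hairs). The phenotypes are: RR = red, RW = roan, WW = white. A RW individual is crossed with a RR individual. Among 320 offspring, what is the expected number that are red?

Punnett square for RW × RR:
Offspring genotypes: 2 RR, 2 RW
Phenotype counts: 2 red, 2 roan
red: 2 out of 4 → fraction 1/2
Expected count = 1/2 × 320 = 160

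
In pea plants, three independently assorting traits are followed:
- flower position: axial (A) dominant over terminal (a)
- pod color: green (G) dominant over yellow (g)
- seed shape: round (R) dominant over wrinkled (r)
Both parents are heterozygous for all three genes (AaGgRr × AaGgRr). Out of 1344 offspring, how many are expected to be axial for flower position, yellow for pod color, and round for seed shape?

Trihybrid cross: AaGgRr × AaGgRr
Each trait segregates independently with a 3:1 phenotypic ratio, so each gene contributes 3/4 (dominant) or 1/4 (recessive).
Target: axial (flower position), yellow (pod color), round (seed shape)
Probability = product of independent per-trait probabilities
= 3/4 × 1/4 × 3/4 = 9/64
Expected count = 9/64 × 1344 = 189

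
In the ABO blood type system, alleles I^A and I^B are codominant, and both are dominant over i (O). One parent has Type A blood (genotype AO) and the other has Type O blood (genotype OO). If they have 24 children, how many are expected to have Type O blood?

Cross: AO × OO
Possible offspring genotypes: 2 AO, 2 OO
Blood type counts: 2 Type A, 2 Type O
Probability of Type O: 2/4 = 1/2
Expected count = 1/2 × 24 = 12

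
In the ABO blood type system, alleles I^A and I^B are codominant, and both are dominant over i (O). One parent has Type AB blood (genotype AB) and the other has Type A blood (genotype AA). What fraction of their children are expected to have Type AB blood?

Cross: AB × AA
Possible offspring genotypes: 2 AA, 2 AB
Blood type counts: 2 Type A, 2 Type AB
Probability of Type AB: 2/4 = 1/2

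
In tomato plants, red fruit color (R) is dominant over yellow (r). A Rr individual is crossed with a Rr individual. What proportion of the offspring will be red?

Punnett square for Rr × Rr:
Offspring genotypes: 1 RR, 2 Rr, 1 rr
red: 3, yellow: 1
red: 3 out of 4
Probability: 3/4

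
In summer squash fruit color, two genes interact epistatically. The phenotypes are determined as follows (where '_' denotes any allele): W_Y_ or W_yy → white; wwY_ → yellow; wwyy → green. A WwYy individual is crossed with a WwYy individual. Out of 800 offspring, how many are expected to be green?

Cross: WwYy × WwYy — consider each gene separately:
W gene: Ww × Ww → 1 WW, 2 Ww, 1 ww → 3 W_ : 1 ww (out of 4)
Y gene: Yy × Yy → 1 YY, 2 Yy, 1 yy → 3 Y_ : 1 yy (out of 4)
Genotype classes (out of 4 × 4 = 16): W_Y_ = 3×3 = 9; W_yy = 3×1 = 3; wwY_ = 1×3 = 3; wwyy = 1×1 = 1
Apply the phenotype rules: W_Y_ (9) + W_yy (3) → white; wwY_ (3) → yellow; wwyy (1) → green
Phenotype counts (out of 16): 12 white, 3 yellow, 1 green
green: 1 out of 16 → fraction 1/16
Expected count = 1/16 × 800 = 50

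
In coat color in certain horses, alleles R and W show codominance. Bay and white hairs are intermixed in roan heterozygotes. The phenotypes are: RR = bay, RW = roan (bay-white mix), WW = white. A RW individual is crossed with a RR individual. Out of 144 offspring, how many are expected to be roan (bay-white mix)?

Punnett square for RW × RR:
Offspring genotypes: 2 RR, 2 RW
Phenotype counts: 2 bay, 2 roan (bay-white mix)
roan (bay-white mix): 2 out of 4 → fraction 1/2
Expected count = 1/2 × 144 = 72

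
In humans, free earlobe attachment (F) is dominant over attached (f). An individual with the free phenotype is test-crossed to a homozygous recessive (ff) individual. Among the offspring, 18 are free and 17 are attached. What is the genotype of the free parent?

Test cross: ? × ff
Offspring: 18 free, 17 attached — approximately 1:1.
A 1:1 ratio in a test cross indicates the unknown parent is heterozygous (Ff).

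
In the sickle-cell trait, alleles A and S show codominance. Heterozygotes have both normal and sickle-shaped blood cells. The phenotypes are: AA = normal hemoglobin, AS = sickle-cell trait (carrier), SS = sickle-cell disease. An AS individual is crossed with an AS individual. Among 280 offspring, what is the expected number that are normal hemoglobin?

Punnett square for AS × AS:
Offspring genotypes: 1 AA, 2 AS, 1 SS
Phenotype counts: 1 normal hemoglobin, 2 sickle-cell trait (carrier), 1 sickle-cell disease
normal hemoglobin: 1 out of 4 → fraction 1/4
Expected count = 1/4 × 280 = 70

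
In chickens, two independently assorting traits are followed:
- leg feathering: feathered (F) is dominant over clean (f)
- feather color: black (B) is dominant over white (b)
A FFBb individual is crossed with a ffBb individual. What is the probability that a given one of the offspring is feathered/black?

Dihybrid cross FFBb × ffBb — consider each gene separately:
leg feathering: FF × ff → 4 Ff → 4 F_ (out of 4)
feather color: Bb × Bb → 1 BB, 2 Bb, 1 bb → 3 B_ : 1 bb (out of 4)
Combine (counts out of 4 × 4 = 16): feathered/black (F_B_) = 4×3 = 12; feathered/white (F_bb) = 4×1 = 4
Phenotype counts (out of 16): 12 feathered/black, 4 feathered/white
feathered/black: 12 out of 16
Probability: 12/16 = 3/4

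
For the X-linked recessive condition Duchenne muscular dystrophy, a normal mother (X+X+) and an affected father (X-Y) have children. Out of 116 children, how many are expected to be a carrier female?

Cross: X+X+ × X-Y
Offspring: 2 X+X-, 2 X+Y
Probability of a carrier female: 2/4 = 1/2
Expected count = 1/2 × 116 = 58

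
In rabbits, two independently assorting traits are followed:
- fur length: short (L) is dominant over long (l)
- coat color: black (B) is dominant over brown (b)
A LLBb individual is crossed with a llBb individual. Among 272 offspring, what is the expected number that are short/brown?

Dihybrid cross LLBb × llBb — consider each gene separately:
fur length: LL × ll → 4 Ll → 4 L_ (out of 4)
coat color: Bb × Bb → 1 BB, 2 Bb, 1 bb → 3 B_ : 1 bb (out of 4)
Combine (counts out of 4 × 4 = 16): short/black (L_B_) = 4×3 = 12; short/brown (L_bb) = 4×1 = 4
Phenotype counts (out of 16): 12 short/black, 4 short/brown
short/brown: 4 out of 16 → fraction 1/4
Expected count = 1/4 × 272 = 68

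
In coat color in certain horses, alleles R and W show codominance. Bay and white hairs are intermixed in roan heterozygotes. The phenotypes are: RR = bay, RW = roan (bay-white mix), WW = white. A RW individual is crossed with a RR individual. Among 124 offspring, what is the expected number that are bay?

Punnett square for RW × RR:
Offspring genotypes: 2 RR, 2 RW
Phenotype counts: 2 bay, 2 roan (bay-white mix)
bay: 2 out of 4 → fraction 1/2
Expected count = 1/2 × 124 = 62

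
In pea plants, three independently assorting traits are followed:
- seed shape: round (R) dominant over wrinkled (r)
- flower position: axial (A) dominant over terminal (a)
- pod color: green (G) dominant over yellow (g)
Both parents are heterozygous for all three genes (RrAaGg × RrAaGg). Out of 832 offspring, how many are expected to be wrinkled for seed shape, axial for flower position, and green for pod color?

Trihybrid cross: RrAaGg × RrAaGg
Each trait segregates independently with a 3:1 phenotypic ratio, so each gene contributes 3/4 (dominant) or 1/4 (recessive).
Target: wrinkled (seed shape), axial (flower position), green (pod color)
Probability = product of independent per-trait probabilities
= 1/4 × 3/4 × 3/4 = 9/64
Expected count = 9/64 × 832 = 117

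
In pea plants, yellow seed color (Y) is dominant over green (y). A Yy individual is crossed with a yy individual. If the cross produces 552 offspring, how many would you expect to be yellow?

Punnett square for Yy × yy:
Offspring genotypes: 2 Yy, 2 yy
yellow: 2, green: 2
yellow: 2 out of 4 → fraction 1/2
Expected count = 1/2 × 552 = 276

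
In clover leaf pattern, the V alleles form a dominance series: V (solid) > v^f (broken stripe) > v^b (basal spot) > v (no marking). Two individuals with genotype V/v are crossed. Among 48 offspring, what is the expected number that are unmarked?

Cross: V/v × V/v
Allele dominance: V > v^f > v^b > v
Offspring genotypes: 1 V/V, 2 V/v, 1 v/v
Phenotype counts: 3 solid, 1 unmarked
unmarked: 1 out of 4 → fraction 1/4
Expected count = 1/4 × 48 = 12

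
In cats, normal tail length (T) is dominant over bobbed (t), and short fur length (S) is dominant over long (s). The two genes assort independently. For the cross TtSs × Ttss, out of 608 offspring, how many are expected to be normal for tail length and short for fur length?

Dihybrid cross TtSs × Ttss — consider each gene separately:
tail length: Tt × Tt → 1 TT, 2 Tt, 1 tt → 3 T_ : 1 tt (out of 4)
fur length: Ss × ss → 2 Ss, 2 ss → 2 S_ : 2 ss (out of 4)
Looking for: normal (T_) and short (S_)
P(normal) = 3/4, P(short) = 2/4
P(both) = 3/4 × 2/4 = 6/16 = 3/8
Expected count = 3/8 × 608 = 228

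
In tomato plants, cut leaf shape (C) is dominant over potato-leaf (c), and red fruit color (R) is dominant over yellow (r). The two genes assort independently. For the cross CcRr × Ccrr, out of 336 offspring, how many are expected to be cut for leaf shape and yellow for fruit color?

Dihybrid cross CcRr × Ccrr — consider each gene separately:
leaf shape: Cc × Cc → 1 CC, 2 Cc, 1 cc → 3 C_ : 1 cc (out of 4)
fruit color: Rr × rr → 2 Rr, 2 rr → 2 R_ : 2 rr (out of 4)
Looking for: cut (C_) and yellow (rr)
P(cut) = 3/4, P(yellow) = 2/4
P(both) = 3/4 × 2/4 = 6/16 = 3/8
Expected count = 3/8 × 336 = 126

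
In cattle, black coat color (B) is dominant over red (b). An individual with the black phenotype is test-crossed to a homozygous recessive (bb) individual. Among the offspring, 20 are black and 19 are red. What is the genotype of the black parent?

Test cross: ? × bb
Offspring: 20 black, 19 red — approximately 1:1.
A 1:1 ratio in a test cross indicates the unknown parent is heterozygous (Bb).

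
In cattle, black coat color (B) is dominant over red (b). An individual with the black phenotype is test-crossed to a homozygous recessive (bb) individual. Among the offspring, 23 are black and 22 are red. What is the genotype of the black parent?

Test cross: ? × bb
Offspring: 23 black, 22 red — approximately 1:1.
A 1:1 ratio in a test cross indicates the unknown parent is heterozygous (Bb).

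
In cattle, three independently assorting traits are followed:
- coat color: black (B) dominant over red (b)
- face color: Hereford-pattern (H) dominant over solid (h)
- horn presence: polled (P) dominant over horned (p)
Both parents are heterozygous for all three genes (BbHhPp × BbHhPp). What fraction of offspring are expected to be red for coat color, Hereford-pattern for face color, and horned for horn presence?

Trihybrid cross: BbHhPp × BbHhPp
Each trait segregates independently with a 3:1 phenotypic ratio, so each gene contributes 3/4 (dominant) or 1/4 (recessive).
Target: red (coat color), Hereford-pattern (face color), horned (horn presence)
Probability = product of independent per-trait probabilities
= 1/4 × 3/4 × 1/4 = 3/64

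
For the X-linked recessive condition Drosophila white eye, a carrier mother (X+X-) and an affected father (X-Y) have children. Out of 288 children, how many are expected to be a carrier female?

Cross: X+X- × X-Y
Offspring: 1 X+X-, 1 X+Y, 1 X-X-, 1 X-Y
Probability of a carrier female: 1/4
Expected count = 1/4 × 288 = 72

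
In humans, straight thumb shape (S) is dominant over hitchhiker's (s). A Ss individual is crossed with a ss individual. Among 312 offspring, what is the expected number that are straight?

Punnett square for Ss × ss:
Offspring genotypes: 2 Ss, 2 ss
straight: 2, hitchhiker's: 2
straight: 2 out of 4 → fraction 1/2
Expected count = 1/2 × 312 = 156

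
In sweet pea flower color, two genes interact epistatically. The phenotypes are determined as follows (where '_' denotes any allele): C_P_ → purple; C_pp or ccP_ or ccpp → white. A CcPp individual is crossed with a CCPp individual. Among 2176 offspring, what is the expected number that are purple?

Cross: CcPp × CCPp — consider each gene separately:
C gene: Cc × CC → 2 CC, 2 Cc → 4 C_ (out of 4)
P gene: Pp × Pp → 1 PP, 2 Pp, 1 pp → 3 P_ : 1 pp (out of 4)
Genotype classes (out of 4 × 4 = 16): C_P_ = 4×3 = 12; C_pp = 4×1 = 4
Apply the phenotype rules: C_P_ (12) → purple; C_pp (4) → white
Phenotype counts (out of 16): 12 purple, 4 white
purple: 12 out of 16 → fraction 3/4
Expected count = 3/4 × 2176 = 1632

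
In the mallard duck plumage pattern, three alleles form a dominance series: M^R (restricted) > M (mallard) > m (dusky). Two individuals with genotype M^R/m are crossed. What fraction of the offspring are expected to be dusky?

Cross: M^R/m × M^R/m
Allele dominance: M^R > M > m
Offspring genotypes: 1 M^R/M^R, 2 M^R/m, 1 m/m
Phenotype counts: 3 restricted, 1 dusky
dusky: 1 out of 4
Probability: 1/4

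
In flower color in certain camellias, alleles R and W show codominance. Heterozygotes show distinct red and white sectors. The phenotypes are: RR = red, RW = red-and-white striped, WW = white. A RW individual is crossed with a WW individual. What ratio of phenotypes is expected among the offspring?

Punnett square for RW × WW:
Offspring genotypes: 2 RW, 2 WW
Phenotype counts: 2 red-and-white striped, 2 white
Ratio: 1 red-and-white striped : 1 white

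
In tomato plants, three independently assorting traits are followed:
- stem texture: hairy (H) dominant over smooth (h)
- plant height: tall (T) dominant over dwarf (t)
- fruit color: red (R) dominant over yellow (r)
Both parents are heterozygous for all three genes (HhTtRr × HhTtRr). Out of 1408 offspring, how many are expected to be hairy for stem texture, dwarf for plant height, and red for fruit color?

Trihybrid cross: HhTtRr × HhTtRr
Each trait segregates independently with a 3:1 phenotypic ratio, so each gene contributes 3/4 (dominant) or 1/4 (recessive).
Target: hairy (stem texture), dwarf (plant height), red (fruit color)
Probability = product of independent per-trait probabilities
= 3/4 × 1/4 × 3/4 = 9/64
Expected count = 9/64 × 1408 = 198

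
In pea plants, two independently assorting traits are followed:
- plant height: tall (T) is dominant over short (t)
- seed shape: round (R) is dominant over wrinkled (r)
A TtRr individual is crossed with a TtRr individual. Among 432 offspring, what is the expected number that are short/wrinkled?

Dihybrid cross TtRr × TtRr — consider each gene separately:
plant height: Tt × Tt → 1 TT, 2 Tt, 1 tt → 3 T_ : 1 tt (out of 4)
seed shape: Rr × Rr → 1 RR, 2 Rr, 1 rr → 3 R_ : 1 rr (out of 4)
Combine (counts out of 4 × 4 = 16): tall/round (T_R_) = 3×3 = 9; tall/wrinkled (T_rr) = 3×1 = 3; short/round (ttR_) = 1×3 = 3; short/wrinkled (ttrr) = 1×1 = 1
Phenotype counts (out of 16): 9 tall/round, 3 tall/wrinkled, 3 short/round, 1 short/wrinkled
short/wrinkled: 1 out of 16 → fraction 1/16
Expected count = 1/16 × 432 = 27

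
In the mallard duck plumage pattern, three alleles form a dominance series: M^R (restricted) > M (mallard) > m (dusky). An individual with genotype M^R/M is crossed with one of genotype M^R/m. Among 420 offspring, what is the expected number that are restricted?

Cross: M^R/M × M^R/m
Allele dominance: M^R > M > m
Offspring genotypes: 1 M^R/M^R, 1 M^R/m, 1 M^R/M, 1 M/m
Phenotype counts: 3 restricted, 1 mallard
restricted: 3 out of 4 → fraction 3/4
Expected count = 3/4 × 420 = 315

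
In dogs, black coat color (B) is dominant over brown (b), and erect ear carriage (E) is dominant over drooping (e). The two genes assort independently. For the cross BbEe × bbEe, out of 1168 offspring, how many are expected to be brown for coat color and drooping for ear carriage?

Dihybrid cross BbEe × bbEe — consider each gene separately:
coat color: Bb × bb → 2 Bb, 2 bb → 2 B_ : 2 bb (out of 4)
ear carriage: Ee × Ee → 1 EE, 2 Ee, 1 ee → 3 E_ : 1 ee (out of 4)
Looking for: brown (bb) and drooping (ee)
P(brown) = 2/4, P(drooping) = 1/4
P(both) = 2/4 × 1/4 = 2/16 = 1/8
Expected count = 1/8 × 1168 = 146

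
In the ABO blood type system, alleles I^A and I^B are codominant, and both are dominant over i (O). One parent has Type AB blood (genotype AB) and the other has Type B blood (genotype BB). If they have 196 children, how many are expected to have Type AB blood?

Cross: AB × BB
Possible offspring genotypes: 2 AB, 2 BB
Blood type counts: 2 Type AB, 2 Type B
Probability of Type AB: 2/4 = 1/2
Expected count = 1/2 × 196 = 98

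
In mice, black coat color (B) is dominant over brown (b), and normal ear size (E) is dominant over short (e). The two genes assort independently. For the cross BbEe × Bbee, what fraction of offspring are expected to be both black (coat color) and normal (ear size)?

Dihybrid cross BbEe × Bbee — consider each gene separately:
coat color: Bb × Bb → 1 BB, 2 Bb, 1 bb → 3 B_ : 1 bb (out of 4)
ear size: Ee × ee → 2 Ee, 2 ee → 2 E_ : 2 ee (out of 4)
Looking for: black (B_) and normal (E_)
P(black) = 3/4, P(normal) = 2/4
P(both) = 3/4 × 2/4 = 6/16 = 3/8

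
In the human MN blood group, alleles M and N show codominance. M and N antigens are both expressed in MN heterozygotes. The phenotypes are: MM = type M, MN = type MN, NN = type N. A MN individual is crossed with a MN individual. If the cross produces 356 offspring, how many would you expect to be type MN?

Punnett square for MN × MN:
Offspring genotypes: 1 MM, 2 MN, 1 NN
Phenotype counts: 1 type M, 2 type MN, 1 type N
type MN: 2 out of 4 → fraction 1/2
Expected count = 1/2 × 356 = 178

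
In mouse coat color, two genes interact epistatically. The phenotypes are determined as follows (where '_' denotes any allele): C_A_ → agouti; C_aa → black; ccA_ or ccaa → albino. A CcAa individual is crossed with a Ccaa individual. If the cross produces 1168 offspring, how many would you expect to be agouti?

Cross: CcAa × Ccaa — consider each gene separately:
C gene: Cc × Cc → 1 CC, 2 Cc, 1 cc → 3 C_ : 1 cc (out of 4)
A gene: Aa × aa → 2 Aa, 2 aa → 2 A_ : 2 aa (out of 4)
Genotype classes (out of 4 × 4 = 16): C_A_ = 3×2 = 6; C_aa = 3×2 = 6; ccA_ = 1×2 = 2; ccaa = 1×2 = 2
Apply the phenotype rules: C_A_ (6) → agouti; C_aa (6) → black; ccA_ (2) + ccaa (2) → albino
Phenotype counts (out of 16): 6 agouti, 6 black, 4 albino
agouti: 6 out of 16 → fraction 3/8
Expected count = 3/8 × 1168 = 438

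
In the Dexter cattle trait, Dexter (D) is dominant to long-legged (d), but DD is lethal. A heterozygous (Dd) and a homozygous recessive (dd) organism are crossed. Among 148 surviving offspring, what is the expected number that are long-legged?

Cross: Dd × dd
Punnett square offspring (before lethality): 2 Dd, 2 dd
No DD offspring are produced in this cross.
long-legged: 2 out of 4 → fraction 1/2
Expected count = 1/2 × 148 = 74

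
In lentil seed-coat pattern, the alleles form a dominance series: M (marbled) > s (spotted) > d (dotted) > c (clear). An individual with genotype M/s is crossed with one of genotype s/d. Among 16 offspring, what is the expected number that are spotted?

Cross: M/s × s/d
Allele dominance: M > s > d > c
Offspring genotypes: 1 M/s, 1 M/d, 1 s/s, 1 s/d
Phenotype counts: 2 marbled, 2 spotted
spotted: 2 out of 4 → fraction 1/2
Expected count = 1/2 × 16 = 8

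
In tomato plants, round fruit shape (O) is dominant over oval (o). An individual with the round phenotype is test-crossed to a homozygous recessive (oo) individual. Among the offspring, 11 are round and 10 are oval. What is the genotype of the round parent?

Test cross: ? × oo
Offspring: 11 round, 10 oval — approximately 1:1.
A 1:1 ratio in a test cross indicates the unknown parent is heterozygous (Oo).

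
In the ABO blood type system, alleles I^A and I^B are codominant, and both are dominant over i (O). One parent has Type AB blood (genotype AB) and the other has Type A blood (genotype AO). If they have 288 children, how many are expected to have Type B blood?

Cross: AB × AO
Possible offspring genotypes: 1 AA, 1 AO, 1 AB, 1 BO
Blood type counts: 2 Type A, 1 Type AB, 1 Type B
Probability of Type B: 1/4
Expected count = 1/4 × 288 = 72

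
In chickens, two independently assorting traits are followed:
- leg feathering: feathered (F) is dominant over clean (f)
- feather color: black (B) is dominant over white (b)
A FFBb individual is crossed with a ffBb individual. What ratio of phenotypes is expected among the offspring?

Dihybrid cross FFBb × ffBb — consider each gene separately:
leg feathering: FF × ff → 4 Ff → 4 F_ (out of 4)
feather color: Bb × Bb → 1 BB, 2 Bb, 1 bb → 3 B_ : 1 bb (out of 4)
Combine (counts out of 4 × 4 = 16): feathered/black (F_B_) = 4×3 = 12; feathered/white (F_bb) = 4×1 = 4
Phenotype counts (out of 16): 12 feathered/black, 4 feathered/white
Ratio: 3 feathered/black : 1 feathered/white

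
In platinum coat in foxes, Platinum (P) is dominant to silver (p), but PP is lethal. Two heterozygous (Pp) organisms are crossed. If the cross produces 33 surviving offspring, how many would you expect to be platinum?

Cross: Pp × Pp
Punnett square offspring (before lethality): 1 PP, 2 Pp, 1 pp
The PP genotype is lethal (embryos die); surviving offspring: 2 Pp, 1 pp
platinum: 2 out of 3 → fraction 2/3
Expected count = 2/3 × 33 = 22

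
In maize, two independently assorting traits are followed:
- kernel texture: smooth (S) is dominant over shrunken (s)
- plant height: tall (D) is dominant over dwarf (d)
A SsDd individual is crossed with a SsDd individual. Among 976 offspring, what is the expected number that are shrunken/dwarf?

Dihybrid cross SsDd × SsDd — consider each gene separately:
kernel texture: Ss × Ss → 1 SS, 2 Ss, 1 ss → 3 S_ : 1 ss (out of 4)
plant height: Dd × Dd → 1 DD, 2 Dd, 1 dd → 3 D_ : 1 dd (out of 4)
Combine (counts out of 4 × 4 = 16): smooth/tall (S_D_) = 3×3 = 9; smooth/dwarf (S_dd) = 3×1 = 3; shrunken/tall (ssD_) = 1×3 = 3; shrunken/dwarf (ssdd) = 1×1 = 1
Phenotype counts (out of 16): 9 smooth/tall, 3 smooth/dwarf, 3 shrunken/tall, 1 shrunken/dwarf
shrunken/dwarf: 1 out of 16 → fraction 1/16
Expected count = 1/16 × 976 = 61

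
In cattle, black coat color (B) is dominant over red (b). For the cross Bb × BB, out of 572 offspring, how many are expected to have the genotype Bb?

Punnett square for Bb × BB:
Offspring genotypes: 2 BB, 2 Bb
Total offspring: 4
Count with target: 2
Probability: 2/4 = 1/2
Expected count = 1/2 × 572 = 286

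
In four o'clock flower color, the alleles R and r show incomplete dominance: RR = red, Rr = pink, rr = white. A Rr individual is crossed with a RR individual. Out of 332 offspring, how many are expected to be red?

Punnett square for Rr × RR:
Offspring genotypes: 2 RR, 2 Rr
Phenotype counts: 2 red, 2 pink
red: 2 out of 4 → fraction 1/2
Expected count = 1/2 × 332 = 166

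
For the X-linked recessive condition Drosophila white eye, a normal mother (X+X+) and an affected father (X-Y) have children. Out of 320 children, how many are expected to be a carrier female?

Cross: X+X+ × X-Y
Offspring: 2 X+X-, 2 X+Y
Probability of a carrier female: 2/4 = 1/2
Expected count = 1/2 × 320 = 160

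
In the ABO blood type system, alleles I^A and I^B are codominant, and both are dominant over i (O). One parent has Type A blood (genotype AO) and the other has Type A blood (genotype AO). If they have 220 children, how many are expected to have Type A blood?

Cross: AO × AO
Possible offspring genotypes: 1 AA, 2 AO, 1 OO
Blood type counts: 3 Type A, 1 Type O
Probability of Type A: 3/4
Expected count = 3/4 × 220 = 165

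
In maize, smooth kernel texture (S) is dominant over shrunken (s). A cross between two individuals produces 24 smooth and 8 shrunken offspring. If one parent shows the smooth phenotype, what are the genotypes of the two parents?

Observed offspring: 24 smooth, 8 shrunken
The observed ratio simplifies to 3:1. Shrunken (ss) offspring appear, so each parent must contribute one s allele. The parent stated to show smooth carries S, so it is Ss. The other parent is then either Ss or ss: Ss × ss would give a 1:1 split, whereas Ss × Ss gives 3:1 — matching the data. So both parents are heterozygous (Ss × Ss).
Parent genotypes: Ss × Ss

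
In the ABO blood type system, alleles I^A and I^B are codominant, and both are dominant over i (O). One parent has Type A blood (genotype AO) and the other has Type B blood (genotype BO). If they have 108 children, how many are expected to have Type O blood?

Cross: AO × BO
Possible offspring genotypes: 1 AB, 1 AO, 1 BO, 1 OO
Blood type counts: 1 Type AB, 1 Type A, 1 Type B, 1 Type O
Probability of Type O: 1/4
Expected count = 1/4 × 108 = 27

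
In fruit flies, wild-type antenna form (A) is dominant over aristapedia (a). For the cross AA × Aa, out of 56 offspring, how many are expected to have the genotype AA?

Punnett square for AA × Aa:
Offspring genotypes: 2 AA, 2 Aa
Total offspring: 4
Count with target: 2
Probability: 2/4 = 1/2
Expected count = 1/2 × 56 = 28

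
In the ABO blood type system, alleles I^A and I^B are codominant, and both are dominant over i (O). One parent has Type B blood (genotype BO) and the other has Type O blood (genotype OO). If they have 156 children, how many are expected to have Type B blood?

Cross: BO × OO
Possible offspring genotypes: 2 BO, 2 OO
Blood type counts: 2 Type B, 2 Type O
Probability of Type B: 2/4 = 1/2
Expected count = 1/2 × 156 = 78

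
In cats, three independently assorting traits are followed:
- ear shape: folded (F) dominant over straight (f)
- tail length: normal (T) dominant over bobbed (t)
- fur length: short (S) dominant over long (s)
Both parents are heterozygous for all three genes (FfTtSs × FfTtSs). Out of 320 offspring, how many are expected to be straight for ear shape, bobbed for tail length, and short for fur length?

Trihybrid cross: FfTtSs × FfTtSs
Each trait segregates independently with a 3:1 phenotypic ratio, so each gene contributes 3/4 (dominant) or 1/4 (recessive).
Target: straight (ear shape), bobbed (tail length), short (fur length)
Probability = product of independent per-trait probabilities
= 1/4 × 1/4 × 3/4 = 3/64
Expected count = 3/64 × 320 = 15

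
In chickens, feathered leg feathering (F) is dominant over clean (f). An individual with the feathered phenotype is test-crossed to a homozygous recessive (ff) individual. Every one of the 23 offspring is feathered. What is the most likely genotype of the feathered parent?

Test cross: ? × ff
All offspring are feathered.
If the unknown parent were heterozygous (Ff), about half of 23 offspring would be clean; none are. The unknown parent is most likely homozygous dominant (FF).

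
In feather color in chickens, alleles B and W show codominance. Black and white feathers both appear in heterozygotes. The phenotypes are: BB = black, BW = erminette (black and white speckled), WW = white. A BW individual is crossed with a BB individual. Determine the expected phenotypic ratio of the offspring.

Punnett square for BW × BB:
Offspring genotypes: 2 BB, 2 BW
Phenotype counts: 2 black, 2 erminette (black and white speckled)
Ratio: 1 black : 1 erminette (black and white speckled)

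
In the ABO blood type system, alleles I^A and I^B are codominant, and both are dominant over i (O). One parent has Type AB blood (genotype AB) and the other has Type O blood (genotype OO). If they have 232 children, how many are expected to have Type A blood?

Cross: AB × OO
Possible offspring genotypes: 2 AO, 2 BO
Blood type counts: 2 Type A, 2 Type B
Probability of Type A: 2/4 = 1/2
Expected count = 1/2 × 232 = 116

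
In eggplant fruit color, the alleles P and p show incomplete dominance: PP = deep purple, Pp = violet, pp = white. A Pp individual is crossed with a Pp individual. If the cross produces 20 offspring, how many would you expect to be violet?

Punnett square for Pp × Pp:
Offspring genotypes: 1 PP, 2 Pp, 1 pp
Phenotype counts: 1 deep purple, 2 violet, 1 white
violet: 2 out of 4 → fraction 1/2
Expected count = 1/2 × 20 = 10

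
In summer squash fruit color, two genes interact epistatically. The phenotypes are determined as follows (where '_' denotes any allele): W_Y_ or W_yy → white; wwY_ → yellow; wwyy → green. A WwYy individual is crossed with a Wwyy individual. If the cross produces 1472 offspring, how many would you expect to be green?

Cross: WwYy × Wwyy — consider each gene separately:
W gene: Ww × Ww → 1 WW, 2 Ww, 1 ww → 3 W_ : 1 ww (out of 4)
Y gene: Yy × yy → 2 Yy, 2 yy → 2 Y_ : 2 yy (out of 4)
Genotype classes (out of 4 × 4 = 16): W_Y_ = 3×2 = 6; W_yy = 3×2 = 6; wwY_ = 1×2 = 2; wwyy = 1×2 = 2
Apply the phenotype rules: W_Y_ (6) + W_yy (6) → white; wwY_ (2) → yellow; wwyy (2) → green
Phenotype counts (out of 16): 12 white, 2 yellow, 2 green
green: 2 out of 16 → fraction 1/8
Expected count = 1/8 × 1472 = 184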